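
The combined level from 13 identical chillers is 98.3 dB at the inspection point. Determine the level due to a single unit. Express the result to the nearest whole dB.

87 dB

13 equal contributions raise the level by 10·log₁₀ 13 = 11.139 dB, so each unit alone gives 98.3 − 11.139.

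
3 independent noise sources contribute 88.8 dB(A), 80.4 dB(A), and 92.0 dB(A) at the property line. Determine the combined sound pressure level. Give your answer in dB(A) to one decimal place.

For uncorrelated sources the intensities add, so convert each level to linear form, sum, and take 10·log₁₀ of the total.
Σ 10^(L/10) = 10^(88.8/10) + 10^(80.4/10) + 10^(92.0/10) = 2.453e+09.
L_total = 10·log₁₀(2.453e+09) = 93.90 dB(A).

93.9 dB(A)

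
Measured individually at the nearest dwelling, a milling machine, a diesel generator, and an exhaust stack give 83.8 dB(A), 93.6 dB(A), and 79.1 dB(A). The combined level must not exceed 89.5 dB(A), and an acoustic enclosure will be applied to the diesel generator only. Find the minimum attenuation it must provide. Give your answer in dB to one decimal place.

6.0 dB

Everything except the diesel generator sums to 10^(83.8/10) + 10^(79.1/10) = 3.212e+08 in linear terms, 85.07 dB(A).
To meet 89.5 dB(A) overall, the treated diesel generator may contribute at most 10^(89.5/10) − 3.212e+08 = 5.701e+08, i.e. 87.56 dB(A).
Required insertion loss = 93.6 − 87.56 = 6.04 dB.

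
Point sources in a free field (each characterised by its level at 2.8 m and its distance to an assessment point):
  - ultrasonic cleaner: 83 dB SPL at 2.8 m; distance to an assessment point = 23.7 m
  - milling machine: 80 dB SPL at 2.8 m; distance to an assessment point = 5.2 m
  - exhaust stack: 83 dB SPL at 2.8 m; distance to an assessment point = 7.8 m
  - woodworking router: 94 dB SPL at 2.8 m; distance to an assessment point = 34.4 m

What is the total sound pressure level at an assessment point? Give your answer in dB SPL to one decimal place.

78.7 dB SPL

First find each source's level at the receiver (point-source: −20·log₁₀(r/r_ref)), then combine on an intensity basis.
ultrasonic cleaner: 83 − 20·log₁₀(23.7/2.8) = 83 − 18.55 = 64.45 dB SPL.
milling machine: 80 − 20·log₁₀(5.2/2.8) = 80 − 5.38 = 74.62 dB SPL.
exhaust stack: 83 − 20·log₁₀(7.8/2.8) = 83 − 8.90 = 74.10 dB SPL.
woodworking router: 94 − 20·log₁₀(34.4/2.8) = 94 − 21.79 = 72.21 dB SPL.
Σ 10^(L/10) = 7.413e+07 → L_total = 10·log₁₀(7.413e+07) = 78.70 dB SPL.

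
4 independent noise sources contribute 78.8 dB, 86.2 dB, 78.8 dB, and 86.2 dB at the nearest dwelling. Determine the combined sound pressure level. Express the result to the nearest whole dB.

Incoherent sources combine by intensity addition: L_total = 10·log₁₀(Σ 10^(L_i/10)).
Σ 10^(L/10) = 10^(78.8/10) + 10^(86.2/10) + 10^(78.8/10) + 10^(86.2/10) = 9.855e+08.
L_total = 10·log₁₀(9.855e+08) = 89.94 dB.

90 dB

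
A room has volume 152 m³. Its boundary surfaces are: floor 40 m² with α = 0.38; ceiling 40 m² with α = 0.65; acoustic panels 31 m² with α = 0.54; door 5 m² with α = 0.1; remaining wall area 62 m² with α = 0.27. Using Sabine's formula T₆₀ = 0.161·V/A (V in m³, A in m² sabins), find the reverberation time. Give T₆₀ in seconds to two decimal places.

A = Σ Sᵢαᵢ = 40·0.38 + 40·0.65 + 31·0.54 + 5·0.1 + 62·0.27 = 75.18 m².
T₆₀ = 0.161 × 152 / 75.18 = 0.326 s.

0.33 s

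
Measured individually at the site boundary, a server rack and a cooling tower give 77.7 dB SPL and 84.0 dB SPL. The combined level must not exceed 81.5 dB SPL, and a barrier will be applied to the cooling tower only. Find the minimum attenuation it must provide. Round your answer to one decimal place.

Everything except the cooling tower sums to 10^(77.7/10) = 5.888e+07 in linear terms, 77.70 dB SPL.
The limit corresponds to 10^(81.5/10) = 1.413e+08; subtracting the fixed part leaves 8.237e+07 for the cooling tower, i.e. 79.16 dB SPL.
Required insertion loss = 84.0 − 79.16 = 4.84 dB.

4.8 dB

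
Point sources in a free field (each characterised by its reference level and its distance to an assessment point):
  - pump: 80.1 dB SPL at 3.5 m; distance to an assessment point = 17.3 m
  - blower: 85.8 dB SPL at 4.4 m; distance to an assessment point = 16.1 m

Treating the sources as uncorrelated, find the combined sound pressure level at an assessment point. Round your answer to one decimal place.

75.1 dB SPL

Propagate each source to the receiver with L = L_ref − 20·log₁₀(r/r_ref), then add intensities.
pump: 80.1 − 20·log₁₀(17.3/3.5) = 80.1 − 13.88 = 66.22 dB SPL.
blower: 85.8 − 20·log₁₀(16.1/4.4) = 85.8 − 11.27 = 74.53 dB SPL.
Σ 10^(L/10) = 3.258e+07 → L_total = 10·log₁₀(3.258e+07) = 75.13 dB SPL.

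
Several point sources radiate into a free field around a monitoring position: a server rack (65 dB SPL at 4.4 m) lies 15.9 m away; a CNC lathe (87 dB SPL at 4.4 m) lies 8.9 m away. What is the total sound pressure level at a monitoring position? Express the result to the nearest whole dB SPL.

Propagate each source to the receiver with L = L_ref − 20·log₁₀(r/r_ref), then add intensities.
server rack: 65 − 20·log₁₀(15.9/4.4) = 65 − 11.16 = 53.84 dB SPL.
CNC lathe: 87 − 20·log₁₀(8.9/4.4) = 87 − 6.12 = 80.88 dB SPL.
Σ 10^(L/10) = 1.227e+08 → L_total = 10·log₁₀(1.227e+08) = 80.89 dB SPL.

81 dB SPL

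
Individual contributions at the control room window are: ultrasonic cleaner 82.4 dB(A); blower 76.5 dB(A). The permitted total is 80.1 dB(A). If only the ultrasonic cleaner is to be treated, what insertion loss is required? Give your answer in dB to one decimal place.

Fixed contribution from the other source: Σ 10^(L/10) = 10^(76.5/10) = 4.467e+07 (76.50 dB(A)).
To meet 80.1 dB(A) overall, the treated ultrasonic cleaner may contribute at most 10^(80.1/10) − 4.467e+07 = 5.766e+07, i.e. 77.61 dB(A).
Required insertion loss = 82.4 − 77.61 = 4.79 dB.

4.8 dB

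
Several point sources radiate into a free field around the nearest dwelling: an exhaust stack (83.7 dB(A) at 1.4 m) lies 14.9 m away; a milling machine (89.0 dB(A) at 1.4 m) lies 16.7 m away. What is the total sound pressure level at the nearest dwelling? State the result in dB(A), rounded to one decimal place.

Apply inverse-square spreading to bring every level to the receiver, then sum 10^(L/10).
exhaust stack: 83.7 − 20·log₁₀(14.9/1.4) = 83.7 − 20.54 = 63.16 dB(A).
milling machine: 89.0 − 20·log₁₀(16.7/1.4) = 89.0 − 21.53 = 67.47 dB(A).
Σ 10^(L/10) = 7.652e+06 → L_total = 10·log₁₀(7.652e+06) = 68.84 dB(A).

68.8 dB(A)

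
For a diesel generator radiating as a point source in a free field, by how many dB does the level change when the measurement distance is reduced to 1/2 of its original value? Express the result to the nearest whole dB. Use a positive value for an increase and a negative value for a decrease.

+6 dB

Point-source spreading: ΔL = −20·log₁₀(r₂/r₁).
ΔL = −20·log₁₀(0.5) = +6.02 dB.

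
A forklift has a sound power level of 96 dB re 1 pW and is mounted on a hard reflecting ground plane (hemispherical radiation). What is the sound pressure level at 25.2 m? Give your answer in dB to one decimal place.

60.0 dB

L_p = L_w − 10·log₁₀(2π·r²) with r = 25.2 m.
2π·r² = 3990 m², 10·log₁₀ of that is 36.010 dB.
L_p = 96 − 36.010 = 59.99 dB.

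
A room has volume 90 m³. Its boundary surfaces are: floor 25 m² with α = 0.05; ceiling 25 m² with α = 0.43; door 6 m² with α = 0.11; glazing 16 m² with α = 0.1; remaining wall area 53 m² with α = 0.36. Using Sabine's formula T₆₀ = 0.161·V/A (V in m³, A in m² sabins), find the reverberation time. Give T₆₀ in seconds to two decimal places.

0.43 s

A = Σ Sᵢαᵢ = 25·0.05 + 25·0.43 + 6·0.11 + 16·0.1 + 53·0.36 = 33.34 m².
T₆₀ = 0.161·V/A = 0.161·90/33.34 = 0.435 s.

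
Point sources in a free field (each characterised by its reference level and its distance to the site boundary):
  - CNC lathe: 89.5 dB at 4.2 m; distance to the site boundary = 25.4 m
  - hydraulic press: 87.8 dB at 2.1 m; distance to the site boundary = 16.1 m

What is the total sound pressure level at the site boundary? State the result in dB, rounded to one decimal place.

75.4 dB

First find each source's level at the receiver (point-source: −20·log₁₀(r/r_ref)), then combine on an intensity basis.
CNC lathe: 89.5 − 20·log₁₀(25.4/4.2) = 89.5 − 15.63 = 73.87 dB.
hydraulic press: 87.8 − 20·log₁₀(16.1/2.1) = 87.8 − 17.69 = 70.11 dB.
Σ 10^(L/10) = 3.462e+07 → L_total = 10·log₁₀(3.462e+07) = 75.39 dB.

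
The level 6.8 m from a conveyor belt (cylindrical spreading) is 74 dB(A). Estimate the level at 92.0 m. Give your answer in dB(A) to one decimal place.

62.7 dB(A)

Cylindrical spreading from a line source gives a 10·log₁₀(r₂/r₁) drop.
L₂ = 74 − 10·log₁₀(92.0/6.8) = 74 − 11.313 = 62.69 dB(A).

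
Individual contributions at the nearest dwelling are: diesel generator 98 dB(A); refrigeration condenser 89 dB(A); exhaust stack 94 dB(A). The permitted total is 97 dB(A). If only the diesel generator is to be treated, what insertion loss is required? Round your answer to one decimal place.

5.7 dB

Fixed contribution from the other sources: Σ 10^(L/10) = 10^(89/10) + 10^(94/10) = 3.306e+09 (95.19 dB(A)).
To meet 97 dB(A) overall, the treated diesel generator may contribute at most 10^(97/10) − 3.306e+09 = 1.706e+09, i.e. 92.32 dB(A).
So the diesel generator must be reduced from 98 to 92.32 dB(A): IL = 5.68 dB.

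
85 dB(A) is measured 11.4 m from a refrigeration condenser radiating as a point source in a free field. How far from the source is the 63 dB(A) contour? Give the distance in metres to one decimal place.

The 22.0 dB drop corresponds to a distance ratio of 10^(22.0/20) for a point source.
r₂ = 11.4·10^((85−63)/20) = 11.4·10^(22.0/20) = 143.52 m.

143.5 m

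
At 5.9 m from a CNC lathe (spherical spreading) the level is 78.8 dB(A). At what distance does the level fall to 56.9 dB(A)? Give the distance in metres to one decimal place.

For a point source L₁ − L₂ = 20·log₁₀(r₂/r₁), so r₂ = r₁·10^((L₁−L₂)/20).
r₂ = 5.9·10^((78.8−56.9)/20) = 5.9·10^(21.9/20) = 73.43 m.

73.4 m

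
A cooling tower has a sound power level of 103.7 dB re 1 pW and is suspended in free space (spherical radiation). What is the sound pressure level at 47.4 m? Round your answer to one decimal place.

L_p = L_w − 10·log₁₀(4π·r²) with r = 47.4 m.
4π·r² = 2.823e+04 m², 10·log₁₀ of that is 44.508 dB.
L_p = 103.7 − 44.508 = 59.19 dB.

59.2 dB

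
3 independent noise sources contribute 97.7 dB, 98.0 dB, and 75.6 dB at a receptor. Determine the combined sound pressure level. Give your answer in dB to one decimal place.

Incoherent sources combine by intensity addition: L_total = 10·log₁₀(Σ 10^(L_i/10)).
Σ 10^(L/10) = 10^(97.7/10) + 10^(98.0/10) + 10^(75.6/10) = 1.223e+10.
L_total = 10·log₁₀(1.223e+10) = 100.88 dB.

100.9 dB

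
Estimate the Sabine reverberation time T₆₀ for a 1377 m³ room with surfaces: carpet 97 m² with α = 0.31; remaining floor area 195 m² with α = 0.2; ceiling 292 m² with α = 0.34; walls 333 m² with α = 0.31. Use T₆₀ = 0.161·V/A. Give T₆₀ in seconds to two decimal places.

Total absorption A = 97·0.31 + 195·0.2 + 292·0.34 + 333·0.31 = 271.58 m² sabins.
T₆₀ = 0.161 × 1377 / 271.58 = 0.816 s.

0.82 s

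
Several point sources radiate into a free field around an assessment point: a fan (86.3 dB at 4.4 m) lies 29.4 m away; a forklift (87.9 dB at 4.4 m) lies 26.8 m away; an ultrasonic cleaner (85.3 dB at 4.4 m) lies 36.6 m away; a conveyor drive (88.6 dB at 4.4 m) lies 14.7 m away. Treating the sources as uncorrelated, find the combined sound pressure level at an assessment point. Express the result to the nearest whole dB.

80 dB

Propagate each source to the receiver with L = L_ref − 20·log₁₀(r/r_ref), then add intensities.
fan: 86.3 − 20·log₁₀(29.4/4.4) = 86.3 − 16.50 = 69.80 dB.
forklift: 87.9 − 20·log₁₀(26.8/4.4) = 87.9 − 15.69 = 72.21 dB.
ultrasonic cleaner: 85.3 − 20·log₁₀(36.6/4.4) = 85.3 − 18.40 = 66.90 dB.
conveyor drive: 88.6 − 20·log₁₀(14.7/4.4) = 88.6 − 10.48 = 78.12 dB.
Σ 10^(L/10) = 9.598e+07 → L_total = 10·log₁₀(9.598e+07) = 79.82 dB.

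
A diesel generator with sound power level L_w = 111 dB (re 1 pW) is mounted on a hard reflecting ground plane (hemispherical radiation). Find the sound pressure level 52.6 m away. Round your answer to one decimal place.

68.6 dB

L_p = L_w − 10·log₁₀(2π·r²) with r = 52.6 m.
2π·r² = 1.738e+04 m², 10·log₁₀ of that is 42.402 dB.
L_p = 111 − 42.402 = 68.60 dB.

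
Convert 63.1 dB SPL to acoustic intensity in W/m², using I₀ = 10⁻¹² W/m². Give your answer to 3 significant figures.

I/I₀ = 10^(63.1/10) = 2.042e+06, so I = 2.042e+06 × 10⁻¹² W/m².

2.04e-06 W/m²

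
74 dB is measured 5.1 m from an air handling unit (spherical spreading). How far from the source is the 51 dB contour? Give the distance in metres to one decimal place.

72.0 m

The 23.0 dB drop corresponds to a distance ratio of 10^(23.0/20) for a point source.
r₂ = 5.1·10^((74−51)/20) = 5.1·10^(23.0/20) = 72.04 m.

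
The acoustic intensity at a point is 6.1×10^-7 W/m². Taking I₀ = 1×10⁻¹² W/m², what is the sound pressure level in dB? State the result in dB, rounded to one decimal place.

57.9 dB

Dividing by I₀ shifts the exponent by 12: I/I₀ = 6.1×10^5.
L = 10·(0.7853 + 5) = 57.85 dB.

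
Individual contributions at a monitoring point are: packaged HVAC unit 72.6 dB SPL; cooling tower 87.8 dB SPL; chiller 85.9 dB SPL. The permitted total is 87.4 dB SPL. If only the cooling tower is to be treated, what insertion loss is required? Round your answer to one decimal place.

The untreated sources together contribute 10^(72.6/10) + 10^(85.9/10) = 4.072e+08, i.e. 86.10 dB SPL.
To meet 87.4 dB SPL overall, the treated cooling tower may contribute at most 10^(87.4/10) − 4.072e+08 = 1.423e+08, i.e. 81.53 dB SPL.
So the cooling tower must be reduced from 87.8 to 81.53 dB SPL: IL = 6.27 dB.

6.3 dB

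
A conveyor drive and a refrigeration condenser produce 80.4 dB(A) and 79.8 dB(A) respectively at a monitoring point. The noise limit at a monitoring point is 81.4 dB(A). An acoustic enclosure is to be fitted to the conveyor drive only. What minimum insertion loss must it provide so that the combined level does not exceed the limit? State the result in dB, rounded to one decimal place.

4.1 dB

The untreated sources together contribute 10^(79.8/10) = 9.550e+07, i.e. 79.80 dB(A).
To meet 81.4 dB(A) overall, the treated conveyor drive may contribute at most 10^(81.4/10) − 9.550e+07 = 4.254e+07, i.e. 76.29 dB(A).
Required insertion loss = 80.4 − 76.29 = 4.11 dB.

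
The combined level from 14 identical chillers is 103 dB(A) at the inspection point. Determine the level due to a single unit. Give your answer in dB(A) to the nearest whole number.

92 dB(A)

For N identical incoherent sources L_total = L₁ + 10·log₁₀ N, so L₁ = 103 − 10·log₁₀(14) = 103 − 11.461.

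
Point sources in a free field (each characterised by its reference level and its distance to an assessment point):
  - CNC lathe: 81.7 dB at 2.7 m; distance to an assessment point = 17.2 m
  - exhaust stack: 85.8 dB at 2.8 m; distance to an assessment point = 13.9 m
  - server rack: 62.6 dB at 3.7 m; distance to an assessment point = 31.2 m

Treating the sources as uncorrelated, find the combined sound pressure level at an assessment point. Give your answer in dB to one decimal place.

72.8 dB

Propagate each source to the receiver with L = L_ref − 20·log₁₀(r/r_ref), then add intensities.
CNC lathe: 81.7 − 20·log₁₀(17.2/2.7) = 81.7 − 16.08 = 65.62 dB.
exhaust stack: 85.8 − 20·log₁₀(13.9/2.8) = 85.8 − 13.92 = 71.88 dB.
server rack: 62.6 − 20·log₁₀(31.2/3.7) = 62.6 − 18.52 = 44.08 dB.
Σ 10^(L/10) = 1.910e+07 → L_total = 10·log₁₀(1.910e+07) = 72.81 dB.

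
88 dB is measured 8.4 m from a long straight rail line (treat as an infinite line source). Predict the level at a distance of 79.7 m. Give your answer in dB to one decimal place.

78.2 dB

Line-source attenuation: ΔL = 10·log₁₀(r₂/r₁) = 10·log₁₀(79.7/8.4) = 9.772 dB.
L₂ = 88 − 10·log₁₀(79.7/8.4) = 88 − 9.772 = 78.23 dB.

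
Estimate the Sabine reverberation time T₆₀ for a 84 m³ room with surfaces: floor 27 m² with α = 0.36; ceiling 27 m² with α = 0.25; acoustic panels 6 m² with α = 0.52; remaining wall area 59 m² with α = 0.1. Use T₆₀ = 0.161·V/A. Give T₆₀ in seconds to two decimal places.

Total absorption A = 27·0.36 + 27·0.25 + 6·0.52 + 59·0.1 = 25.49 m² sabins.
T₆₀ = 0.161·V/A = 0.161·84/25.49 = 0.531 s.

0.53 s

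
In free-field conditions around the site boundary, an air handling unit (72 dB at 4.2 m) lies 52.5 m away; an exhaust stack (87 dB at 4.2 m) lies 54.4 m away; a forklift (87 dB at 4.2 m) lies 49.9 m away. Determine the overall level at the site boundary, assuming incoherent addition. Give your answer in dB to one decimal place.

68.2 dB

Propagate each source to the receiver with L = L_ref − 20·log₁₀(r/r_ref), then add intensities.
air handling unit: 72 − 20·log₁₀(52.5/4.2) = 72 − 21.94 = 50.06 dB.
exhaust stack: 87 − 20·log₁₀(54.4/4.2) = 87 − 22.25 = 64.75 dB.
forklift: 87 − 20·log₁₀(49.9/4.2) = 87 − 21.50 = 65.50 dB.
Σ 10^(L/10) = 6.639e+06 → L_total = 10·log₁₀(6.639e+06) = 68.22 dB.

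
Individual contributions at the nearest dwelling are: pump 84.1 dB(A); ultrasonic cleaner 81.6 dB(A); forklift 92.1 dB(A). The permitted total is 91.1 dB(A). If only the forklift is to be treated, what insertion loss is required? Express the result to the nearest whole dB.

3 dB

Everything except the forklift sums to 10^(84.1/10) + 10^(81.6/10) = 4.016e+08 in linear terms, 86.04 dB(A).
The limit corresponds to 10^(91.1/10) = 1.288e+09; subtracting the fixed part leaves 8.867e+08 for the forklift, i.e. 89.48 dB(A).
So the forklift must be reduced from 92.1 to 89.48 dB(A): IL = 2.62 dB.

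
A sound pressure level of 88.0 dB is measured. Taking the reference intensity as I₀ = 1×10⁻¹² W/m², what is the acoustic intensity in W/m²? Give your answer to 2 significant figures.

0.00063 W/m²

I = I₀·10^(L/10) = 10⁻¹² × 10^(88.0/10) = 10^(-3.200).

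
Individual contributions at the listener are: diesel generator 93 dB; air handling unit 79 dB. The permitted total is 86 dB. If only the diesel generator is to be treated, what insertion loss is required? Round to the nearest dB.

Fixed contribution from the other source: Σ 10^(L/10) = 10^(79/10) = 7.943e+07 (79.00 dB).
The limit corresponds to 10^(86/10) = 3.981e+08; subtracting the fixed part leaves 3.187e+08 for the diesel generator, i.e. 85.03 dB.
So the diesel generator must be reduced from 93 to 85.03 dB: IL = 7.97 dB.

8 dB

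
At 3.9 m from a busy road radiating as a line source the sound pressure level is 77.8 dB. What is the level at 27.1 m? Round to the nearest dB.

Cylindrical spreading from a line source gives a 10·log₁₀(r₂/r₁) drop.
L₂ = 77.8 − 10·log₁₀(27.1/3.9) = 77.8 − 8.419 = 69.38 dB.

69 dB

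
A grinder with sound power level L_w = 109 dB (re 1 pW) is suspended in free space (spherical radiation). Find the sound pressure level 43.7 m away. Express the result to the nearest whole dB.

Free-field spherical radiation: L_p = L_w − 10·log₁₀(4π·r²), r = 43.7 m.
4π·r² = 2.4e+04 m², 10·log₁₀ of that is 43.802 dB.
L_p = 109 − 43.802 = 65.20 dB.

65 dB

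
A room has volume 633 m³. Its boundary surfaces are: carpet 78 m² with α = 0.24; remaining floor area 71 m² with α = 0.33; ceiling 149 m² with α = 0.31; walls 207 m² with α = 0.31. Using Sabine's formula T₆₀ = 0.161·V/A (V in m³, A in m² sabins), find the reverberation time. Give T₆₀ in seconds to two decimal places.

A = Σ Sᵢαᵢ = 78·0.24 + 71·0.33 + 149·0.31 + 207·0.31 = 152.51 m².
T₆₀ = 0.161 × 633 / 152.51 = 0.668 s.

0.67 s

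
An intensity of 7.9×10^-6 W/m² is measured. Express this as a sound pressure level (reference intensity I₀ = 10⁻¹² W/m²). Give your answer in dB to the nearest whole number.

69 dB

I/I₀ = 7.9×10^-6/10⁻¹² = 7.9×10^6, and L = 10·log₁₀(I/I₀).
L = 10·(0.8976 + 6) = 68.98 dB.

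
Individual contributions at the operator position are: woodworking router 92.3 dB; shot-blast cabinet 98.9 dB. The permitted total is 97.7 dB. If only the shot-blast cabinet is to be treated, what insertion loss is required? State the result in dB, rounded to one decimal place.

The untreated sources together contribute 10^(92.3/10) = 1.698e+09, i.e. 92.30 dB.
The limit corresponds to 10^(97.7/10) = 5.888e+09; subtracting the fixed part leaves 4.190e+09 for the shot-blast cabinet, i.e. 96.22 dB.
Required insertion loss = 98.9 − 96.22 = 2.68 dB.

2.7 dB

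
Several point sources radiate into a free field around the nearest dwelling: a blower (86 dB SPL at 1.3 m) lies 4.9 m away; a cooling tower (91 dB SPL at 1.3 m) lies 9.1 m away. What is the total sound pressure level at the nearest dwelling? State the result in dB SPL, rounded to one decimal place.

77.3 dB SPL

Propagate each source to the receiver with L = L_ref − 20·log₁₀(r/r_ref), then add intensities.
blower: 86 − 20·log₁₀(4.9/1.3) = 86 − 11.53 = 74.47 dB SPL.
cooling tower: 91 − 20·log₁₀(9.1/1.3) = 91 − 16.90 = 74.10 dB SPL.
Σ 10^(L/10) = 5.371e+07 → L_total = 10·log₁₀(5.371e+07) = 77.30 dB SPL.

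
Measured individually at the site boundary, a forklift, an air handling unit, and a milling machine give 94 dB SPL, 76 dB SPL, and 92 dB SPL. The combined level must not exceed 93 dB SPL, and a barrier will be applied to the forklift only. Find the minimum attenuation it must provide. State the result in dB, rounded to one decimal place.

Fixed contribution from the other sources: Σ 10^(L/10) = 10^(76/10) + 10^(92/10) = 1.625e+09 (92.11 dB SPL).
The limit corresponds to 10^(93/10) = 1.995e+09; subtracting the fixed part leaves 3.706e+08 for the forklift, i.e. 85.69 dB SPL.
Required insertion loss = 94 − 85.69 = 8.31 dB.

8.3 dB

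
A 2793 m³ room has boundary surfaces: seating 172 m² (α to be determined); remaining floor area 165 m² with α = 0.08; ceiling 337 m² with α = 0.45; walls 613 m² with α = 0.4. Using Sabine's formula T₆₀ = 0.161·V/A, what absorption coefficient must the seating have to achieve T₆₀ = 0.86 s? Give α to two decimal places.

0.66

From T₆₀ = 0.161·V/A, the target T₆₀ = 0.86 s needs A = 0.161·2793/0.86 = 522.88 m².
Absorption from the other surfaces = 165·0.08 + 337·0.45 + 613·0.4 = 410.05 m², so the seating must supply 112.83 m² over 172 m².
α = 112.83/172 = 0.656.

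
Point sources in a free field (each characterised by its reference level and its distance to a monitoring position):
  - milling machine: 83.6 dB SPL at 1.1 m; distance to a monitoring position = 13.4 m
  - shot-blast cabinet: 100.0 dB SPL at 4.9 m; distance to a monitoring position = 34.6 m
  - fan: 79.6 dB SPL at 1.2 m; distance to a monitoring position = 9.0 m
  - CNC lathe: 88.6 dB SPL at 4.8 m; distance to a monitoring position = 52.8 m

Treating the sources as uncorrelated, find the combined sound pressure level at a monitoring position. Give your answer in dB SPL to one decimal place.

83.2 dB SPL

Apply inverse-square spreading to bring every level to the receiver, then sum 10^(L/10).
milling machine: 83.6 − 20·log₁₀(13.4/1.1) = 83.6 − 21.71 = 61.89 dB SPL.
shot-blast cabinet: 100.0 − 20·log₁₀(34.6/4.9) = 100.0 − 16.98 = 83.02 dB SPL.
fan: 79.6 − 20·log₁₀(9.0/1.2) = 79.6 − 17.50 = 62.10 dB SPL.
CNC lathe: 88.6 − 20·log₁₀(52.8/4.8) = 88.6 − 20.83 = 67.77 dB SPL.
Σ 10^(L/10) = 2.097e+08 → L_total = 10·log₁₀(2.097e+08) = 83.22 dB SPL.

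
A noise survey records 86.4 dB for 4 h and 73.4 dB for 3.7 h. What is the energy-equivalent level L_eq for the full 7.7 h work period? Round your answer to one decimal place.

83.8 dB

Weight each interval's intensity by its duration and average over T = 7.7 h:
Σ tᵢ·10^(Lᵢ/10) = 4·10^(86.4/10) + 3.7·10^(73.4/10) = 1.827e+09.
L_eq = 10·log₁₀(1.827e+09/7.7) = 83.75 dB.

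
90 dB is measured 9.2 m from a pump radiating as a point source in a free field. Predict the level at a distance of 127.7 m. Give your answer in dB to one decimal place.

67.2 dB

Spherical spreading from a point source gives a 20·log₁₀(r₂/r₁) drop.
L₂ = 90 − 20·log₁₀(127.7/9.2) = 90 − 22.848 = 67.15 dB.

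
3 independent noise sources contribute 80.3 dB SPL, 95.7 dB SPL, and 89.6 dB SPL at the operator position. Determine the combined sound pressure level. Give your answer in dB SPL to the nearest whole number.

For uncorrelated sources the intensities add, so convert each level to linear form, sum, and take 10·log₁₀ of the total.
Σ 10^(L/10) = 10^(80.3/10) + 10^(95.7/10) + 10^(89.6/10) = 4.735e+09.
L_total = 10·log₁₀(4.735e+09) = 96.75 dB SPL.

97 dB SPL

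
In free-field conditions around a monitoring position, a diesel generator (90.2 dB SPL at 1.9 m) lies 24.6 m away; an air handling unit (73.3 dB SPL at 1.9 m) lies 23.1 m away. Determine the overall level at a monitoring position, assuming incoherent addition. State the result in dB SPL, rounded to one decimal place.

68.1 dB SPL

Propagate each source to the receiver with L = L_ref − 20·log₁₀(r/r_ref), then add intensities.
diesel generator: 90.2 − 20·log₁₀(24.6/1.9) = 90.2 − 22.24 = 67.96 dB SPL.
air handling unit: 73.3 − 20·log₁₀(23.1/1.9) = 73.3 − 21.70 = 51.60 dB SPL.
Σ 10^(L/10) = 6.391e+06 → L_total = 10·log₁₀(6.391e+06) = 68.06 dB SPL.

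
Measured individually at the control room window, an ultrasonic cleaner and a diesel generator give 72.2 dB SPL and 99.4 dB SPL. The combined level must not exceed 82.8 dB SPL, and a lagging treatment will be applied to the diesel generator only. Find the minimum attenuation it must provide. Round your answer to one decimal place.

17.0 dB

Fixed contribution from the other source: Σ 10^(L/10) = 10^(72.2/10) = 1.660e+07 (72.20 dB SPL).
The limit corresponds to 10^(82.8/10) = 1.905e+08; subtracting the fixed part leaves 1.740e+08 for the diesel generator, i.e. 82.40 dB SPL.
Required insertion loss = 99.4 − 82.40 = 17.00 dB.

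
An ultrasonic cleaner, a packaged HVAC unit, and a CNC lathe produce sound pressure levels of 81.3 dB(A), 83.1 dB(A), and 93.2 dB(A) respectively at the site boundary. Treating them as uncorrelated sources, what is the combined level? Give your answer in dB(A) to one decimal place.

Incoherent sources combine by intensity addition: L_total = 10·log₁₀(Σ 10^(L_i/10)).
Σ 10^(L/10) = 10^(81.3/10) + 10^(83.1/10) + 10^(93.2/10) = 2.428e+09.
L_total = 10·log₁₀(2.428e+09) = 93.85 dB(A).

93.9 dB(A)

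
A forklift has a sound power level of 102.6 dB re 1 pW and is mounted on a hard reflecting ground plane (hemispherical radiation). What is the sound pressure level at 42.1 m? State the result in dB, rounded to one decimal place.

62.1 dB

Free-field hemispherical radiation: L_p = L_w − 10·log₁₀(2π·r²), r = 42.1 m.
2π·r² = 1.114e+04 m², 10·log₁₀ of that is 40.467 dB.
L_p = 102.6 − 40.467 = 62.13 dB.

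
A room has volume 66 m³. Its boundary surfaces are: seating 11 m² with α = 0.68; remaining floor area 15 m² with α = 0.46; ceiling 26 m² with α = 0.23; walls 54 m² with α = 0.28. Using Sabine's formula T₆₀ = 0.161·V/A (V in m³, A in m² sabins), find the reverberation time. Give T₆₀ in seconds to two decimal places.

A = Σ Sᵢαᵢ = 11·0.68 + 15·0.46 + 26·0.23 + 54·0.28 = 35.48 m².
T₆₀ = 0.161 × 66 / 35.48 = 0.299 s.

0.30 s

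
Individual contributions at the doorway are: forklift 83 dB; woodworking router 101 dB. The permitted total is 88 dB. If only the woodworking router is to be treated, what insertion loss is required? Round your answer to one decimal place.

Fixed contribution from the other source: Σ 10^(L/10) = 10^(83/10) = 1.995e+08 (83.00 dB).
To meet 88 dB overall, the treated woodworking router may contribute at most 10^(88/10) − 1.995e+08 = 4.314e+08, i.e. 86.35 dB.
Required insertion loss = 101 − 86.35 = 14.65 dB.

14.7 dB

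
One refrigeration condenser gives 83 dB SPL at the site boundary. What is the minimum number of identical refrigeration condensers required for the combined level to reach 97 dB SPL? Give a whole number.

26

Need L₁ + 10·log₁₀ N ≥ 97, i.e. log₁₀ N ≥ 1.40.
N ≥ 10^(14.0/10) = 25.119, so N = 26.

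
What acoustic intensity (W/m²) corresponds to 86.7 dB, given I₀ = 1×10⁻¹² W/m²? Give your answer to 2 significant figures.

0.00047 W/m²

L = 10·log₁₀(I/I₀) ⇒ I = I₀·10^(L/10) = 10⁻¹² × 10^8.67.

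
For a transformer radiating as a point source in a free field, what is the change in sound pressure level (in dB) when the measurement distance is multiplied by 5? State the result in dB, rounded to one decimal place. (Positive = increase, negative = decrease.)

A point source loses 6 dB per doubling of distance; generally ΔL = −20·log₁₀(r₂/r₁).
ΔL = −20·log₁₀(5) = -13.98 dB.

-14.0 dB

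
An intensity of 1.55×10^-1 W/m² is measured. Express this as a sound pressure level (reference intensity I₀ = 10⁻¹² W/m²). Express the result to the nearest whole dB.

112 dB

L = 10·log₁₀(I/I₀) = 10·log₁₀(1.55×10^-1/10⁻¹²) = 10·log₁₀(1.55×10^11).
L = 10·(0.1903 + 11) = 111.90 dB.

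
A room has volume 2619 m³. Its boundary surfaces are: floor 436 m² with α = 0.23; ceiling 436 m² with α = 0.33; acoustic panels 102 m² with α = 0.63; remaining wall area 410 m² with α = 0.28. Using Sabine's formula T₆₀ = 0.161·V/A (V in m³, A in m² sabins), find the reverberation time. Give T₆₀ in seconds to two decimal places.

1.00 s

Total absorption A = 436·0.23 + 436·0.33 + 102·0.63 + 410·0.28 = 423.22 m² sabins.
T₆₀ = 0.161 × 2619 / 423.22 = 0.996 s.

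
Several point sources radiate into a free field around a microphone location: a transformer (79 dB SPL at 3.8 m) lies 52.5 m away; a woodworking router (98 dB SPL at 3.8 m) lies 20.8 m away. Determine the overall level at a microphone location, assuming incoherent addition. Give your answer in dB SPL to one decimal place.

Apply inverse-square spreading to bring every level to the receiver, then sum 10^(L/10).
transformer: 79 − 20·log₁₀(52.5/3.8) = 79 − 22.81 = 56.19 dB SPL.
woodworking router: 98 − 20·log₁₀(20.8/3.8) = 98 − 14.77 = 83.23 dB SPL.
Σ 10^(L/10) = 2.110e+08 → L_total = 10·log₁₀(2.110e+08) = 83.24 dB SPL.

83.2 dB SPL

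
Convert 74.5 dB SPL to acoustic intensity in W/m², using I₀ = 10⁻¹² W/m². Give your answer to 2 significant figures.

L = 10·log₁₀(I/I₀) ⇒ I = I₀·10^(L/10) = 10⁻¹² × 10^7.45.

2.8e-05 W/m²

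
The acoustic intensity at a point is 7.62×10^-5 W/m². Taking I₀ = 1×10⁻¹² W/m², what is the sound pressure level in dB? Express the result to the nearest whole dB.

L = 10·log₁₀(I/I₀) = 10·log₁₀(7.62×10^-5/10⁻¹²) = 10·log₁₀(7.62×10^7).
L = 10·(0.8820 + 7) = 78.82 dB.

79 dB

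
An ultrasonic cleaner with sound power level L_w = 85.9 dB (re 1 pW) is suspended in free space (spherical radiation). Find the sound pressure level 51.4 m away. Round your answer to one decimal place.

40.7 dB

The power spreads over a sphere of area 4π·r², so L_p = L_w − 10·log₁₀(4π·r²).
4π·r² = 3.32e+04 m², 10·log₁₀ of that is 45.211 dB.
L_p = 85.9 − 45.211 = 40.69 dB.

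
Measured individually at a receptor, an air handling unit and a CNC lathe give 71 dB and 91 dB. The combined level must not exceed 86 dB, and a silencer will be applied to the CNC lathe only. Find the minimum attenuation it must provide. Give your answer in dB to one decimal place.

5.1 dB

Fixed contribution from the other source: Σ 10^(L/10) = 10^(71/10) = 1.259e+07 (71.00 dB).
To meet 86 dB overall, the treated CNC lathe may contribute at most 10^(86/10) − 1.259e+07 = 3.855e+08, i.e. 85.86 dB.
So the CNC lathe must be reduced from 91 to 85.86 dB: IL = 5.14 dB.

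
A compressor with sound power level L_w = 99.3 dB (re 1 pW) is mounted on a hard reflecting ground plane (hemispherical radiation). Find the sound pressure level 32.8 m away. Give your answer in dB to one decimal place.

The power spreads over a hemisphere of area 2π·r², so L_p = L_w − 10·log₁₀(2π·r²).
2π·r² = 6760 m², 10·log₁₀ of that is 38.299 dB.
L_p = 99.3 − 38.299 = 61.00 dB.

61.0 dB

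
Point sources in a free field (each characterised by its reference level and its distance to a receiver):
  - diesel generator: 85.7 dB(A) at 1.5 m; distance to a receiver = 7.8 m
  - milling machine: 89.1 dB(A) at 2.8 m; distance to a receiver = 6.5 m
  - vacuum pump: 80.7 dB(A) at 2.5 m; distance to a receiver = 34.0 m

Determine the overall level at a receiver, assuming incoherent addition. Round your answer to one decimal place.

82.2 dB(A)

First find each source's level at the receiver (point-source: −20·log₁₀(r/r_ref)), then combine on an intensity basis.
diesel generator: 85.7 − 20·log₁₀(7.8/1.5) = 85.7 − 14.32 = 71.38 dB(A).
milling machine: 89.1 − 20·log₁₀(6.5/2.8) = 89.1 − 7.32 = 81.78 dB(A).
vacuum pump: 80.7 − 20·log₁₀(34.0/2.5) = 80.7 − 22.67 = 58.03 dB(A).
Σ 10^(L/10) = 1.652e+08 → L_total = 10·log₁₀(1.652e+08) = 82.18 dB(A).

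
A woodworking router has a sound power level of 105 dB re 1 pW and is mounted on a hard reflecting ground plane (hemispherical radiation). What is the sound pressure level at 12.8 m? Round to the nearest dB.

The power spreads over a hemisphere of area 2π·r², so L_p = L_w − 10·log₁₀(2π·r²).
2π·r² = 1029 m², 10·log₁₀ of that is 30.126 dB.
L_p = 105 − 30.126 = 74.87 dB.

75 dB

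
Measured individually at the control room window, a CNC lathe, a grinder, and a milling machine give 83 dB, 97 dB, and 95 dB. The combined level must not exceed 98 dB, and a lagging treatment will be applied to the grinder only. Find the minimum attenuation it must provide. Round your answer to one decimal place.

2.3 dB

Everything except the grinder sums to 10^(83/10) + 10^(95/10) = 3.362e+09 in linear terms, 95.27 dB.
To meet 98 dB overall, the treated grinder may contribute at most 10^(98/10) − 3.362e+09 = 2.948e+09, i.e. 94.69 dB.
Required insertion loss = 97 − 94.69 = 2.31 dB.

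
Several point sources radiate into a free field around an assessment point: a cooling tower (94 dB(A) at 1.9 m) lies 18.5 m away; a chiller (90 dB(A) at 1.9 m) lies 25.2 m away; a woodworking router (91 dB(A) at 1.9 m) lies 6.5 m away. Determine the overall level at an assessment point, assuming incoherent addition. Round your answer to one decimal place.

Apply inverse-square spreading to bring every level to the receiver, then sum 10^(L/10).
cooling tower: 94 − 20·log₁₀(18.5/1.9) = 94 − 19.77 = 74.23 dB(A).
chiller: 90 − 20·log₁₀(25.2/1.9) = 90 − 22.45 = 67.55 dB(A).
woodworking router: 91 − 20·log₁₀(6.5/1.9) = 91 − 10.68 = 80.32 dB(A).
Σ 10^(L/10) = 1.397e+08 → L_total = 10·log₁₀(1.397e+08) = 81.45 dB(A).

81.5 dB(A)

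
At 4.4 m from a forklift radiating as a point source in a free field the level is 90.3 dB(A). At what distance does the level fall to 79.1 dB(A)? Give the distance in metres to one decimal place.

16.0 m

For a point source L₁ − L₂ = 20·log₁₀(r₂/r₁), so r₂ = r₁·10^((L₁−L₂)/20).
r₂ = 4.4·10^((90.3−79.1)/20) = 4.4·10^(11.2/20) = 15.98 m.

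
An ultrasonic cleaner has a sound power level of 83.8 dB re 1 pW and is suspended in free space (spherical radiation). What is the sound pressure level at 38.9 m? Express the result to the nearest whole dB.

Free-field spherical radiation: L_p = L_w − 10·log₁₀(4π·r²), r = 38.9 m.
4π·r² = 1.902e+04 m², 10·log₁₀ of that is 42.791 dB.
L_p = 83.8 − 42.791 = 41.01 dB.

41 dB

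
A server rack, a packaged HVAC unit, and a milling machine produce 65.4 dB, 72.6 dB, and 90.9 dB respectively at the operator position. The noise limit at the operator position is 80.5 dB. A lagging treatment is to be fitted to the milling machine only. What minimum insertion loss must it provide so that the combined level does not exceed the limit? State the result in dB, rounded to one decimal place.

Everything except the milling machine sums to 10^(65.4/10) + 10^(72.6/10) = 2.166e+07 in linear terms, 73.36 dB.
To meet 80.5 dB overall, the treated milling machine may contribute at most 10^(80.5/10) − 2.166e+07 = 9.054e+07, i.e. 79.57 dB.
Required insertion loss = 90.9 − 79.57 = 11.33 dB.

11.3 dB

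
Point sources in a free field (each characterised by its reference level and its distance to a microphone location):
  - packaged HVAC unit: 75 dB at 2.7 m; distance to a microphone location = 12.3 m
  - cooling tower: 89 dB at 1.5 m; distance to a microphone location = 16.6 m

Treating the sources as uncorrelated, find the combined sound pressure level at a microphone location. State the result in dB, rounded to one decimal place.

69.0 dB

Propagate each source to the receiver with L = L_ref − 20·log₁₀(r/r_ref), then add intensities.
packaged HVAC unit: 75 − 20·log₁₀(12.3/2.7) = 75 − 13.17 = 61.83 dB.
cooling tower: 89 − 20·log₁₀(16.6/1.5) = 89 − 20.88 = 68.12 dB.
Σ 10^(L/10) = 8.010e+06 → L_total = 10·log₁₀(8.010e+06) = 69.04 dB.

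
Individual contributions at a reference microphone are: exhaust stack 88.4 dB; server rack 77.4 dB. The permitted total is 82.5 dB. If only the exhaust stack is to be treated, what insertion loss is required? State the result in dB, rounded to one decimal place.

The untreated sources together contribute 10^(77.4/10) = 5.495e+07, i.e. 77.40 dB.
The limit corresponds to 10^(82.5/10) = 1.778e+08; subtracting the fixed part leaves 1.229e+08 for the exhaust stack, i.e. 80.89 dB.
So the exhaust stack must be reduced from 88.4 to 80.89 dB: IL = 7.51 dB.

7.5 dB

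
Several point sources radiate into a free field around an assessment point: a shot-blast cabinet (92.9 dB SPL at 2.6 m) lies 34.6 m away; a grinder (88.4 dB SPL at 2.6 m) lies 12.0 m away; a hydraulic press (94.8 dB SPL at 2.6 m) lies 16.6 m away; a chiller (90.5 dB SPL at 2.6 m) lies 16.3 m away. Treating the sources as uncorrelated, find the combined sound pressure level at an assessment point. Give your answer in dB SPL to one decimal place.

First find each source's level at the receiver (point-source: −20·log₁₀(r/r_ref)), then combine on an intensity basis.
shot-blast cabinet: 92.9 − 20·log₁₀(34.6/2.6) = 92.9 − 22.48 = 70.42 dB SPL.
grinder: 88.4 − 20·log₁₀(12.0/2.6) = 88.4 − 13.28 = 75.12 dB SPL.
hydraulic press: 94.8 − 20·log₁₀(16.6/2.6) = 94.8 − 16.10 = 78.70 dB SPL.
chiller: 90.5 − 20·log₁₀(16.3/2.6) = 90.5 − 15.94 = 74.56 dB SPL.
Σ 10^(L/10) = 1.461e+08 → L_total = 10·log₁₀(1.461e+08) = 81.65 dB SPL.

81.6 dB SPL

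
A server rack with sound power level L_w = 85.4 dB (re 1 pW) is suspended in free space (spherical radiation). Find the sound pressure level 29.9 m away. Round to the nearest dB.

The power spreads over a sphere of area 4π·r², so L_p = L_w − 10·log₁₀(4π·r²).
4π·r² = 1.123e+04 m², 10·log₁₀ of that is 40.506 dB.
L_p = 85.4 − 40.506 = 44.89 dB.

45 dB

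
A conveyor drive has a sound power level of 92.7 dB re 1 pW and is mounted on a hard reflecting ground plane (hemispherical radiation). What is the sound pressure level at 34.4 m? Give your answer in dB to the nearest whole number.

54 dB

Free-field hemispherical radiation: L_p = L_w − 10·log₁₀(2π·r²), r = 34.4 m.
2π·r² = 7435 m², 10·log₁₀ of that is 38.713 dB.
L_p = 92.7 − 38.713 = 53.99 dB.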